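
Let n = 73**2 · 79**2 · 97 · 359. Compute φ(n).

1113092637696

φ(73^2) = 73^2 − 73^1 = 5329 − 73 = 5256.
φ(79^2) = 79^2 − 79^1 = 6241 − 79 = 6162.
φ(97) = 97 − 1 = 96.
φ(359) = 359 − 1 = 358.
Multiply: 5256 · 6162 · 96 · 358 = 1113092637696.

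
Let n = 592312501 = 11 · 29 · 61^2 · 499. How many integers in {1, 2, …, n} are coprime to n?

φ(592312501) = 592312501 · (1 − 1/11) · (1 − 1/29) · (1 − 1/61) · (1 − 1/499)
       = 592312501 · 8366400/9710041 = 510350400.

510350400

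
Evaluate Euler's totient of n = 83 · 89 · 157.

1125696

φ(1159759) = 1159759 · (1 − 1/83) · (1 − 1/89) · (1 − 1/157)
       = 1159759 · 1125696/1159759 = 1125696.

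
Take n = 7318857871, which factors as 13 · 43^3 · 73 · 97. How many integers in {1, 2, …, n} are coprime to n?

6441265152

φ(13) = 13 − 1 = 12.
φ(43^3) = 43^3 − 43^2 = 79507 − 1849 = 77658.
φ(73) = 73 − 1 = 72.
φ(97) = 97 − 1 = 96.
φ(7318857871) = 12 × 77658 × 72 × 96 = 6441265152.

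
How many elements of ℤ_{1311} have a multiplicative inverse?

792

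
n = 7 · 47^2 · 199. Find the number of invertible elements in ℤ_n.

φ(7) = 7 − 1 = 6.
φ(47^2) = 47^1·(47−1) = 47·46 = 2162.
φ(199) = 199 − 1 = 198.
Multiply: 6 · 2162 · 198 = 2568456.

2568456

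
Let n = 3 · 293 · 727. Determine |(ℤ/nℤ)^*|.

423984

φ(639033) = 639033 · (1 − 1/3) · (1 − 1/293) · (1 − 1/727)
       = 639033 · 423984/639033 = 423984.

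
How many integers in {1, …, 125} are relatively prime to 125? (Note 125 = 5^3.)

φ(125) = 125 · (1 − 1/5)
       = 125 · 4/5 = 100.

100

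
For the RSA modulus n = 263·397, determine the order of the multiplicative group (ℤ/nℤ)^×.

103752

φ(pq) = (p−1)(q−1) = 262 · 396 = 103752.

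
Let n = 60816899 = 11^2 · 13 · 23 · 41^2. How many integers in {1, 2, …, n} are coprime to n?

φ(11^2) = 11^2 − 11^1 = 121 − 11 = 110.
φ(13) = 13 − 1 = 12.
φ(23) = 23 − 1 = 22.
φ(41^2) = 41^1·(41−1) = 41·40 = 1640.
Multiply: 110 · 12 · 22 · 1640 = 47625600.

47625600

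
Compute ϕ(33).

20

33 = 3 · 11.
φ(3) = 3 − 1 = 2.
φ(11) = 11 − 1 = 10.
φ(33) = 2 × 10 = 20.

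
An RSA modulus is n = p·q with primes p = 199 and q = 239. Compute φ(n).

47124

For distinct primes, φ(pq) = (p−1)(q−1) = 198 × 238 = 47124.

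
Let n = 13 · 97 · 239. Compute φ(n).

274176

φ(13) = 13 − 1 = 12.
φ(97) = 97 − 1 = 96.
φ(239) = 239 − 1 = 238.
φ(301379) = 12 × 96 × 238 = 274176.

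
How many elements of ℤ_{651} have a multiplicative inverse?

360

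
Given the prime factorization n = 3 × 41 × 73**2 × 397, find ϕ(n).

φ(3) = 3 − 1 = 2.
φ(41) = 41 − 1 = 40.
φ(73^2) = 73^1·(73−1) = 73·72 = 5256.
φ(397) = 397 − 1 = 396.
Since φ is multiplicative, φ(260220399) = 2 · 40 · 5256 · 396 = 166510080.

166510080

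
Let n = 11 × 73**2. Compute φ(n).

φ(11) = 11 − 1 = 10.
φ(73^2) = 73^2 − 73^1 = 5329 − 73 = 5256.
φ(58619) = 10 × 5256 = 52560.

52560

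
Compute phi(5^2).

20

φ(25) = 25 · (1 − 1/5)
       = 25 · 4/5 = 20.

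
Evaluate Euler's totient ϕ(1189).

1120

Prime factorization: 1189 = 29 · 41.
φ(1189) = 1189 · (1 − 1/29) · (1 − 1/41)
       = 1189 · 1120/1189 = 1120.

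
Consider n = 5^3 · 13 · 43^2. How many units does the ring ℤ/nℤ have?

2167200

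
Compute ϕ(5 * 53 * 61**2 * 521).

φ(5) = 5 − 1 = 4.
φ(53) = 53 − 1 = 52.
φ(61^2) = 61^1·(61−1) = 61·60 = 3660.
φ(521) = 521 − 1 = 520.
Multiply: 4 · 52 · 3660 · 520 = 395865600.

395865600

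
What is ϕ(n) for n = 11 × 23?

φ(253) = 253 · (1 − 1/11) · (1 − 1/23)
       = 253 · 220/253 = 220.

220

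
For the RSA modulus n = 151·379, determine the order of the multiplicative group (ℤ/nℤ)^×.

56700

φ(57229) = 57229 · (1 − 1/151) · (1 − 1/379)
       = 57229 · 56700/57229 = 56700.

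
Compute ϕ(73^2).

φ(5329) = 5329 · (1 − 1/73)
       = 5329 · 72/73 = 5256.

5256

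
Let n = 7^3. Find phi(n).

φ(7^3) = 7^3 − 7^2 = 343 − 49 = 294.

294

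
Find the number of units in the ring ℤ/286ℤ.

First factor: 286 = 2 * 11 * 13.
φ(2) = 2 − 1 = 1.
φ(11) = 11 − 1 = 10.
φ(13) = 13 − 1 = 12.
Multiply: 1 · 10 · 12 = 120.

120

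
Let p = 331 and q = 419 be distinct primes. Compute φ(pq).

φ(331) = 331 − 1 = 330.
φ(419) = 419 − 1 = 418.
Multiply: 330 · 418 = 137940.

137940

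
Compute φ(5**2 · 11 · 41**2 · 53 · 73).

1228032000

φ(5^2) = 5^1·(5−1) = 5·4 = 20.
φ(11) = 11 − 1 = 10.
φ(41^2) = 41^2 − 41^1 = 1681 − 41 = 1640.
φ(53) = 53 − 1 = 52.
φ(73) = 73 − 1 = 72.
Multiply: 20 · 10 · 1640 · 52 · 72 = 1228032000.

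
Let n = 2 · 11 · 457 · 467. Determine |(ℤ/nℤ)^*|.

2124960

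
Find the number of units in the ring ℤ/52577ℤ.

42336

Factor 52577: 52577 = 7**2 * 29 * 37.
φ(52577) = 52577 · (1 − 1/7) · (1 − 1/29) · (1 − 1/37)
       = 52577 · 6048/7511 = 42336.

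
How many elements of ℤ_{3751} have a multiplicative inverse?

First factor: 3751 = 11**2 × 31.
φ(11^2) = 11^1·(11−1) = 11·10 = 110.
φ(31) = 31 − 1 = 30.
Since φ is multiplicative, φ(3751) = 110 · 30 = 3300.

3300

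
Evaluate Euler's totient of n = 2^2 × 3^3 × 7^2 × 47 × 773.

φ(2^2) = 2^1·(2−1) = 2·1 = 2.
φ(3^3) = 3^2·(3−1) = 9·2 = 18.
φ(7^2) = 7^1·(7−1) = 7·6 = 42.
φ(47) = 47 − 1 = 46.
φ(773) = 773 − 1 = 772.
Since φ is multiplicative, φ(192263652) = 2 · 18 · 42 · 46 · 772 = 53694144.

53694144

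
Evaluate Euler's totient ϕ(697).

Factor 697: 697 = 17 * 41.
φ(17) = 17 − 1 = 16.
φ(41) = 41 − 1 = 40.
Multiply: 16 · 40 = 640.

640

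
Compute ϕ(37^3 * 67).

3252744

φ(3393751) = 3393751 · (1 − 1/37) · (1 − 1/67)
       = 3393751 · 2376/2479 = 3252744.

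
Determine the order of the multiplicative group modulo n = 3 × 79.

156

φ(3) = 3 − 1 = 2.
φ(79) = 79 − 1 = 78.
φ(237) = 2 × 78 = 156.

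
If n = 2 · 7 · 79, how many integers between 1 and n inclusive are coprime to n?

468

φ(1106) = 1106 · (1 − 1/2) · (1 − 1/7) · (1 − 1/79)
       = 1106 · 468/1106 = 468.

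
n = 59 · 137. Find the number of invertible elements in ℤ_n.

φ(8083) = 8083 · (1 − 1/59) · (1 − 1/137)
       = 8083 · 7888/8083 = 7888.

7888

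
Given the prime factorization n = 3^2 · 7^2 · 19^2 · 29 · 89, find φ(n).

212357376

φ(3^2) = 3^1·(3−1) = 3·2 = 6.
φ(7^2) = 7^1·(7−1) = 7·6 = 42.
φ(19^2) = 19^1·(19−1) = 19·18 = 342.
φ(29) = 29 − 1 = 28.
φ(89) = 89 − 1 = 88.
Since φ is multiplicative, φ(410897781) = 6 · 42 · 342 · 28 · 88 = 212357376.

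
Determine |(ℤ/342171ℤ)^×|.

199584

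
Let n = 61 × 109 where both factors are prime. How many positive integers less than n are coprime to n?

6480

φ(n) = (p − 1)(q − 1) = (61−1)(109−1) = 60·108 = 6480.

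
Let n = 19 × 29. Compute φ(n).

504

φ(551) = 551 · (1 − 1/19) · (1 − 1/29)
       = 551 · 504/551 = 504.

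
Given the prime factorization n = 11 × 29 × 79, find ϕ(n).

21840

φ(11) = 11 − 1 = 10.
φ(29) = 29 − 1 = 28.
φ(79) = 79 − 1 = 78.
Multiply: 10 · 28 · 78 = 21840.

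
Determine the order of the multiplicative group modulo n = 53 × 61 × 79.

243360

φ(255407) = 255407 · (1 − 1/53) · (1 − 1/61) · (1 − 1/79)
       = 255407 · 243360/255407 = 243360.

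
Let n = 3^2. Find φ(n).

6

φ(9) = 9 · (1 − 1/3)
       = 9 · 2/3 = 6.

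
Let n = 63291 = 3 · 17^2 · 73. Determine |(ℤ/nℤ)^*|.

39168

φ(3) = 3 − 1 = 2.
φ(17^2) = 17^2 − 17^1 = 289 − 17 = 272.
φ(73) = 73 − 1 = 72.
φ(63291) = 2 × 272 × 72 = 39168.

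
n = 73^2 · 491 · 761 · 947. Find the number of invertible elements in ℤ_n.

φ(73^2) = 73^1·(73−1) = 73·72 = 5256.
φ(491) = 491 − 1 = 490.
φ(761) = 761 − 1 = 760.
φ(947) = 947 − 1 = 946.
Multiply: 5256 · 490 · 760 · 946 = 1851638342400.

1851638342400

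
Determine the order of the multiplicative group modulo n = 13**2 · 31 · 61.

φ(319579) = 319579 · (1 − 1/13) · (1 − 1/31) · (1 − 1/61)
       = 319579 · 21600/24583 = 280800.

280800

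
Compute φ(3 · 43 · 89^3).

φ(90941001) = 90941001 · (1 − 1/3) · (1 − 1/43) · (1 − 1/89)
       = 90941001 · 7392/11481 = 58552032.

58552032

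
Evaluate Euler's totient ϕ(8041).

6720

First factor: 8041 = 11 · 17 · 43.
φ(11) = 11 − 1 = 10.
φ(17) = 17 − 1 = 16.
φ(43) = 43 − 1 = 42.
φ(8041) = 10 × 16 × 42 = 6720.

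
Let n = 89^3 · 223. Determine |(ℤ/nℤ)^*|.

φ(157208087) = 157208087 · (1 − 1/89) · (1 − 1/223)
       = 157208087 · 19536/19847 = 154744656.

154744656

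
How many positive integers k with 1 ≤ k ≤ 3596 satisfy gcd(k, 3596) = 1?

1680

Prime factorization: 3596 = 2^2 · 29 · 31.
φ(2^2) = 2^2 − 2^1 = 4 − 2 = 2.
φ(29) = 29 − 1 = 28.
φ(31) = 31 − 1 = 30.
Multiply: 2 · 28 · 30 = 1680.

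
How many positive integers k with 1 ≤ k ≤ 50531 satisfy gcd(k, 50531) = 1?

44616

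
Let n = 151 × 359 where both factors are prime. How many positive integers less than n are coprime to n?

53700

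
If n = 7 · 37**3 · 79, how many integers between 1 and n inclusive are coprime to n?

23064912

φ(7) = 7 − 1 = 6.
φ(37^3) = 37^3 − 37^2 = 50653 − 1369 = 49284.
φ(79) = 79 − 1 = 78.
Multiply: 6 · 49284 · 78 = 23064912.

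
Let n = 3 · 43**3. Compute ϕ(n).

φ(3) = 3 − 1 = 2.
φ(43^3) = 43^3 − 43^2 = 79507 − 1849 = 77658.
Multiply: 2 · 77658 = 155316.

155316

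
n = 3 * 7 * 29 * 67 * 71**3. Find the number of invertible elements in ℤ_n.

7825245120

φ(3) = 3 − 1 = 2.
φ(7) = 7 − 1 = 6.
φ(29) = 29 − 1 = 28.
φ(67) = 67 − 1 = 66.
φ(71^3) = 71^2·(71−1) = 5041·70 = 352870.
φ(14603842533) = 2 × 6 × 28 × 66 × 352870 = 7825245120.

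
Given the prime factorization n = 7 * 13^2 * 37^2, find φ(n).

φ(1619527) = 1619527 · (1 − 1/7) · (1 − 1/13) · (1 − 1/37)
       = 1619527 · 2592/3367 = 1246752.

1246752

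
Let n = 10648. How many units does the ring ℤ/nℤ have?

Factor 10648: 10648 = 2^3 · 11^3.
φ(10648) = 10648 · (1 − 1/2) · (1 − 1/11)
       = 10648 · 10/22 = 4840.

4840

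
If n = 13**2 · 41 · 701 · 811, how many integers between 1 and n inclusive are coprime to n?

3538080000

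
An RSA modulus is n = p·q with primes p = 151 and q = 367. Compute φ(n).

φ(55417) = 55417 · (1 − 1/151) · (1 − 1/367)
       = 55417 · 54900/55417 = 54900.

54900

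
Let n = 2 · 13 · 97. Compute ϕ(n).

1152

φ(2522) = 2522 · (1 − 1/2) · (1 − 1/13) · (1 − 1/97)
       = 2522 · 1152/2522 = 1152.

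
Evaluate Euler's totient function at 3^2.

6

φ(9) = 9 · (1 − 1/3)
       = 9 · 2/3 = 6.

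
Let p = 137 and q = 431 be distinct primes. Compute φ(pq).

58480

φ(137) = 137 − 1 = 136.
φ(431) = 431 − 1 = 430.
Since φ is multiplicative, φ(59047) = 136 · 430 = 58480.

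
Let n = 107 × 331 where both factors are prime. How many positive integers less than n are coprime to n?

34980

φ(n) = (p − 1)(q − 1) = (107−1)(331−1) = 106·330 = 34980.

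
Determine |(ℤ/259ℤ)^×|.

216

Prime factorization: 259 = 7 · 37.
φ(7) = 7 − 1 = 6.
φ(37) = 37 − 1 = 36.
φ(259) = 6 × 36 = 216.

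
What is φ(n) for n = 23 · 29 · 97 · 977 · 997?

57485869056

φ(23) = 23 − 1 = 22.
φ(29) = 29 − 1 = 28.
φ(97) = 97 − 1 = 96.
φ(977) = 977 − 1 = 976.
φ(997) = 997 − 1 = 996.
φ(63021290231) = 22 × 28 × 96 × 976 × 996 = 57485869056.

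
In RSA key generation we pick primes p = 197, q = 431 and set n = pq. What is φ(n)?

84280

For distinct primes, φ(pq) = (p−1)(q−1) = 196 × 430 = 84280.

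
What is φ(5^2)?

φ(25) = 25 · (1 − 1/5)
       = 25 · 4/5 = 20.

20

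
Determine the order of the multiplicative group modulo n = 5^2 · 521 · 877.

φ(11422925) = 11422925 · (1 − 1/5) · (1 − 1/521) · (1 − 1/877)
       = 11422925 · 1822080/2284585 = 9110400.

9110400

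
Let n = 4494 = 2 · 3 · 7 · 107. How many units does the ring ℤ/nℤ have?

1272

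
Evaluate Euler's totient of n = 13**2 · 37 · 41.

224640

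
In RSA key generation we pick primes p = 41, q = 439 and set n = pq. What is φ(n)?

φ(n) = (p − 1)(q − 1) = (41−1)(439−1) = 40·438 = 17520.

17520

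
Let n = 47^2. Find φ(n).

2162

φ(47^2) = 47^1·(47−1) = 47·46 = 2162.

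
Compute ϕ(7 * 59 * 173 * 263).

φ(7) = 7 − 1 = 6.
φ(59) = 59 − 1 = 58.
φ(173) = 173 − 1 = 172.
φ(263) = 263 − 1 = 262.
φ(18791087) = 6 × 58 × 172 × 262 = 15682272.

15682272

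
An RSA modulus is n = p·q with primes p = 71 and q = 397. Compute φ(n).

27720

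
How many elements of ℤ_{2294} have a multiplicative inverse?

2294 = 2 · 31 · 37.
φ(2294) = 2294 · (1 − 1/2) · (1 − 1/31) · (1 − 1/37)
       = 2294 · 1080/2294 = 1080.

1080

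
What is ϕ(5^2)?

φ(25) = 25 · (1 − 1/5)
       = 25 · 4/5 = 20.

20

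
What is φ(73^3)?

383688

φ(73^3) = 73^3 − 73^2 = 389017 − 5329 = 383688.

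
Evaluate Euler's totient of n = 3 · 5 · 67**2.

35376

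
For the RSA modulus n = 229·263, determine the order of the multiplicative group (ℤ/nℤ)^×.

For distinct primes, φ(pq) = (p−1)(q−1) = 228 × 262 = 59736.

59736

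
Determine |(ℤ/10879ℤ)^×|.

9240

10879 = 11 * 23 * 43.
φ(10879) = 10879 · (1 − 1/11) · (1 − 1/23) · (1 − 1/43)
       = 10879 · 9240/10879 = 9240.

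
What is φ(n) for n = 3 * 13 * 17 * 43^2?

693504

φ(3) = 3 − 1 = 2.
φ(13) = 13 − 1 = 12.
φ(17) = 17 − 1 = 16.
φ(43^2) = 43^2 − 43^1 = 1849 − 43 = 1806.
φ(1225887) = 2 × 12 × 16 × 1806 = 693504.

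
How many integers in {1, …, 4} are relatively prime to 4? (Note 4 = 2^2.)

φ(4) = 4 · (1 − 1/2)
       = 4 · 1/2 = 2.

2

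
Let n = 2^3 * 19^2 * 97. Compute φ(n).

φ(280136) = 280136 · (1 − 1/2) · (1 − 1/19) · (1 − 1/97)
       = 280136 · 1728/3686 = 131328.

131328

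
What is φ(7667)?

6400

Factor 7667: 7667 = 11 · 17 · 41.
φ(11) = 11 − 1 = 10.
φ(17) = 17 − 1 = 16.
φ(41) = 41 − 1 = 40.
φ(7667) = 10 × 16 × 40 = 6400.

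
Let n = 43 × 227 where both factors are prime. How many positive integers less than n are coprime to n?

φ(pq) = (p−1)(q−1) = 42 · 226 = 9492.

9492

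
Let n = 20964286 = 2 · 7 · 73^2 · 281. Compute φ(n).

φ(20964286) = 20964286 · (1 − 1/2) · (1 − 1/7) · (1 − 1/73) · (1 − 1/281)
       = 20964286 · 120960/287182 = 8830080.

8830080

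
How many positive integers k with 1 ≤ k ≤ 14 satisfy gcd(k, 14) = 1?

Factor 14: 14 = 2 · 7.
φ(14) = 14 · (1 − 1/2) · (1 − 1/7)
       = 14 · 6/14 = 6.

6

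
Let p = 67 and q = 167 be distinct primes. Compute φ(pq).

φ(pq) = (p−1)(q−1) = 66 · 166 = 10956.

10956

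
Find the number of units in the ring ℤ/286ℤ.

120

Prime factorization: 286 = 2 * 11 * 13.
φ(286) = 286 · (1 − 1/2) · (1 − 1/11) · (1 − 1/13)
       = 286 · 120/286 = 120.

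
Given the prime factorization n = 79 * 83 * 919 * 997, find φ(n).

5848041888

φ(6007805351) = 6007805351 · (1 − 1/79) · (1 − 1/83) · (1 − 1/919) · (1 − 1/997)
       = 6007805351 · 5848041888/6007805351 = 5848041888.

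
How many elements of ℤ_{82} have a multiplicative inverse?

Factor 82: 82 = 2 · 41.
φ(2) = 2 − 1 = 1.
φ(41) = 41 − 1 = 40.
Multiply: 1 · 40 = 40.

40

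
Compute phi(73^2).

5256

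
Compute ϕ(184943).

147840

184943 = 11 · 17 · 23 · 43.
φ(184943) = 184943 · (1 − 1/11) · (1 − 1/17) · (1 − 1/23) · (1 − 1/43)
       = 184943 · 147840/184943 = 147840.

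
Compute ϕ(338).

Prime factorization: 338 = 2 · 13**2.
φ(2) = 2 − 1 = 1.
φ(13^2) = 13^1·(13−1) = 13·12 = 156.
Since φ is multiplicative, φ(338) = 1 · 156 = 156.

156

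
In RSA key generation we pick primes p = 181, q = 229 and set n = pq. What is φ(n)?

41040

φ(181) = 181 − 1 = 180.
φ(229) = 229 − 1 = 228.
Multiply: 180 · 228 = 41040.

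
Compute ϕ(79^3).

φ(493039) = 493039 · (1 − 1/79)
       = 493039 · 78/79 = 486798.

486798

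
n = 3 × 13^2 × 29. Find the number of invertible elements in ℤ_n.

8736

φ(14703) = 14703 · (1 − 1/3) · (1 − 1/13) · (1 − 1/29)
       = 14703 · 672/1131 = 8736.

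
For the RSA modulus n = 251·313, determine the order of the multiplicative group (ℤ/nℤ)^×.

78000

φ(251) = 251 − 1 = 250.
φ(313) = 313 − 1 = 312.
Since φ is multiplicative, φ(78563) = 250 · 312 = 78000.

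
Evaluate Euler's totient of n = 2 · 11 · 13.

120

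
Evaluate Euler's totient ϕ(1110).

1110 = 2 · 3 · 5 · 37.
φ(2) = 2 − 1 = 1.
φ(3) = 3 − 1 = 2.
φ(5) = 5 − 1 = 4.
φ(37) = 37 − 1 = 36.
φ(1110) = 1 × 2 × 4 × 36 = 288.

288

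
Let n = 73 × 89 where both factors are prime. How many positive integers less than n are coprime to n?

For distinct primes, φ(pq) = (p−1)(q−1) = 72 × 88 = 6336.

6336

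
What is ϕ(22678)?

9856

Prime factorization: 22678 = 2 × 17 × 23 × 29.
φ(22678) = 22678 · (1 − 1/2) · (1 − 1/17) · (1 − 1/23) · (1 − 1/29)
       = 22678 · 9856/22678 = 9856.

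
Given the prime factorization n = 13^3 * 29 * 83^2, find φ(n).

φ(13^3) = 13^2·(13−1) = 169·12 = 2028.
φ(29) = 29 − 1 = 28.
φ(83^2) = 83^1·(83−1) = 83·82 = 6806.
Since φ is multiplicative, φ(438918857) = 2028 · 28 · 6806 = 386471904.

386471904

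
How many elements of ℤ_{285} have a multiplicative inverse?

First factor: 285 = 3 × 5 × 19.
φ(285) = 285 · (1 − 1/3) · (1 − 1/5) · (1 − 1/19)
       = 285 · 144/285 = 144.

144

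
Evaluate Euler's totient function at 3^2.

6

φ(9) = 9 · (1 − 1/3)
       = 9 · 2/3 = 6.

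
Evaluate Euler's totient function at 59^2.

φ(3481) = 3481 · (1 − 1/59)
       = 3481 · 58/59 = 3422.

3422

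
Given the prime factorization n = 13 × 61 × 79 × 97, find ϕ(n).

5391360

φ(13) = 13 − 1 = 12.
φ(61) = 61 − 1 = 60.
φ(79) = 79 − 1 = 78.
φ(97) = 97 − 1 = 96.
φ(6076759) = 12 × 60 × 78 × 96 = 5391360.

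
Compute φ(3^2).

6

φ(9) = 9 · (1 − 1/3)
       = 9 · 2/3 = 6.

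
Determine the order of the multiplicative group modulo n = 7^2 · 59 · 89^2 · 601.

φ(7^2) = 7^2 − 7^1 = 49 − 7 = 42.
φ(59) = 59 − 1 = 58.
φ(89^2) = 89^1·(89−1) = 89·88 = 7832.
φ(601) = 601 − 1 = 600.
Since φ is multiplicative, φ(13762666211) = 42 · 58 · 7832 · 600 = 11447251200.

11447251200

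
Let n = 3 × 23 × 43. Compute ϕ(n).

φ(2967) = 2967 · (1 − 1/3) · (1 − 1/23) · (1 − 1/43)
       = 2967 · 1848/2967 = 1848.

1848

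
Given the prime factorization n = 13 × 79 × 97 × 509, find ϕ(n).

45646848

φ(50706071) = 50706071 · (1 − 1/13) · (1 − 1/79) · (1 − 1/97) · (1 − 1/509)
       = 50706071 · 45646848/50706071 = 45646848.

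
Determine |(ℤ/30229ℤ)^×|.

27216

Prime factorization: 30229 = 19 × 37 × 43.
φ(30229) = 30229 · (1 − 1/19) · (1 − 1/37) · (1 − 1/43)
       = 30229 · 27216/30229 = 27216.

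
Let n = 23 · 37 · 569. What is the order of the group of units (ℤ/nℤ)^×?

φ(23) = 23 − 1 = 22.
φ(37) = 37 − 1 = 36.
φ(569) = 569 − 1 = 568.
φ(484219) = 22 × 36 × 568 = 449856.

449856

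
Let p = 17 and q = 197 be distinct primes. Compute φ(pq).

3136

φ(17) = 17 − 1 = 16.
φ(197) = 197 − 1 = 196.
Since φ is multiplicative, φ(3349) = 16 · 196 = 3136.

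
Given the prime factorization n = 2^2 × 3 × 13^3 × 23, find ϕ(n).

178464

φ(2^2) = 2^2 − 2^1 = 4 − 2 = 2.
φ(3) = 3 − 1 = 2.
φ(13^3) = 13^2·(13−1) = 169·12 = 2028.
φ(23) = 23 − 1 = 22.
φ(606372) = 2 × 2 × 2028 × 22 = 178464.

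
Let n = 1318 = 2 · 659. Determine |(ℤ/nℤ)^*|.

φ(1318) = 1318 · (1 − 1/2) · (1 − 1/659)
       = 1318 · 658/1318 = 658.

658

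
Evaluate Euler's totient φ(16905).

7392

Prime factorization: 16905 = 3 * 5 * 7^2 * 23.
φ(16905) = 16905 · (1 − 1/3) · (1 − 1/5) · (1 − 1/7) · (1 − 1/23)
       = 16905 · 1056/2415 = 7392.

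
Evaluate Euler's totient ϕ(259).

216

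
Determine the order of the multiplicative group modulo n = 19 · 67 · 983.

φ(1251359) = 1251359 · (1 − 1/19) · (1 − 1/67) · (1 − 1/983)
       = 1251359 · 1166616/1251359 = 1166616.

1166616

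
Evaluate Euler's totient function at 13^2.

φ(169) = 169 · (1 − 1/13)
       = 169 · 12/13 = 156.

156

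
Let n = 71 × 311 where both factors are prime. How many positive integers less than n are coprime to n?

φ(pq) = (p−1)(q−1) = 70 · 310 = 21700.

21700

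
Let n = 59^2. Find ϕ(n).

φ(59^2) = 59^2 − 59^1 = 3481 − 59 = 3422.

3422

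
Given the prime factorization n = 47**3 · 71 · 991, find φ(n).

φ(7305090103) = 7305090103 · (1 − 1/47) · (1 − 1/71) · (1 − 1/991)
       = 7305090103 · 3187800/3306967 = 7041850200.

7041850200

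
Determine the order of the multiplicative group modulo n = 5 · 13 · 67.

φ(4355) = 4355 · (1 − 1/5) · (1 − 1/13) · (1 − 1/67)
       = 4355 · 3168/4355 = 3168.

3168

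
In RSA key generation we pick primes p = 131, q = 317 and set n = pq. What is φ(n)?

41080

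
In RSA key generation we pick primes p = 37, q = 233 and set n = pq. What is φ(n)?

φ(8621) = 8621 · (1 − 1/37) · (1 − 1/233)
       = 8621 · 8352/8621 = 8352.

8352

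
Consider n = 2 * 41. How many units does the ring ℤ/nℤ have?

40

φ(2) = 2 − 1 = 1.
φ(41) = 41 − 1 = 40.
φ(82) = 1 × 40 = 40.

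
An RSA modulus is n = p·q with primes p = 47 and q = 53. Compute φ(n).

2392

φ(2491) = 2491 · (1 − 1/47) · (1 − 1/53)
       = 2491 · 2392/2491 = 2392.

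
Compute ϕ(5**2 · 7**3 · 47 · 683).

φ(275266075) = 275266075 · (1 − 1/5) · (1 − 1/7) · (1 − 1/47) · (1 − 1/683)
       = 275266075 · 752928/1123535 = 184467360.

184467360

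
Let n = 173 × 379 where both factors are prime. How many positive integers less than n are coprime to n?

65016

φ(173) = 173 − 1 = 172.
φ(379) = 379 − 1 = 378.
φ(65567) = 172 × 378 = 65016.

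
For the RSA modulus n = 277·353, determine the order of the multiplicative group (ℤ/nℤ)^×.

97152

φ(97781) = 97781 · (1 − 1/277) · (1 − 1/353)
       = 97781 · 97152/97781 = 97152.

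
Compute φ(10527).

6160

Factor 10527: 10527 = 3 × 11^2 × 29.
φ(3) = 3 − 1 = 2.
φ(11^2) = 11^2 − 11^1 = 121 − 11 = 110.
φ(29) = 29 − 1 = 28.
Multiply: 2 · 110 · 28 = 6160.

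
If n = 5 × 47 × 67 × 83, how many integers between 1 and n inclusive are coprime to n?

φ(5) = 5 − 1 = 4.
φ(47) = 47 − 1 = 46.
φ(67) = 67 − 1 = 66.
φ(83) = 83 − 1 = 82.
Multiply: 4 · 46 · 66 · 82 = 995808.

995808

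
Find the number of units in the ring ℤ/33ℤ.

20

Factor 33: 33 = 3 · 11.
φ(3) = 3 − 1 = 2.
φ(11) = 11 − 1 = 10.
φ(33) = 2 × 10 = 20.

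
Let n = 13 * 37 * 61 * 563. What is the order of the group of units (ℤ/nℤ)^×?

φ(13) = 13 − 1 = 12.
φ(37) = 37 − 1 = 36.
φ(61) = 61 − 1 = 60.
φ(563) = 563 − 1 = 562.
Since φ is multiplicative, φ(16518983) = 12 · 36 · 60 · 562 = 14567040.

14567040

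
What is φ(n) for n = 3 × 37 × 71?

5040

φ(3) = 3 − 1 = 2.
φ(37) = 37 − 1 = 36.
φ(71) = 71 − 1 = 70.
φ(7881) = 2 × 36 × 70 = 5040.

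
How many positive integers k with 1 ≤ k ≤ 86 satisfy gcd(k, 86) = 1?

42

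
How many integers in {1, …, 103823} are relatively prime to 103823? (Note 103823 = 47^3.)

101614

φ(47^3) = 47^3 − 47^2 = 103823 − 2209 = 101614.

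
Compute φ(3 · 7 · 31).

φ(3) = 3 − 1 = 2.
φ(7) = 7 − 1 = 6.
φ(31) = 31 − 1 = 30.
φ(651) = 2 × 6 × 30 = 360.

360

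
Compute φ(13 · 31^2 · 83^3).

φ(7143334991) = 7143334991 · (1 − 1/13) · (1 − 1/31) · (1 − 1/83)
       = 7143334991 · 29520/33449 = 6304261680.

6304261680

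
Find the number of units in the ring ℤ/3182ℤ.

3182 = 2 · 37 · 43.
φ(3182) = 3182 · (1 − 1/2) · (1 − 1/37) · (1 − 1/43)
       = 3182 · 1512/3182 = 1512.

1512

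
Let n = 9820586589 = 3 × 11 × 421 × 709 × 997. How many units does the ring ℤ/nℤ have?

5923411200

φ(9820586589) = 9820586589 · (1 − 1/3) · (1 − 1/11) · (1 − 1/421) · (1 − 1/709) · (1 − 1/997)
       = 9820586589 · 5923411200/9820586589 = 5923411200.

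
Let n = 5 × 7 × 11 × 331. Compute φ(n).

79200

φ(5) = 5 − 1 = 4.
φ(7) = 7 − 1 = 6.
φ(11) = 11 − 1 = 10.
φ(331) = 331 − 1 = 330.
φ(127435) = 4 × 6 × 10 × 330 = 79200.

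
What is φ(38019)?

Prime factorization: 38019 = 3 · 19 · 23 · 29.
φ(3) = 3 − 1 = 2.
φ(19) = 19 − 1 = 18.
φ(23) = 23 − 1 = 22.
φ(29) = 29 − 1 = 28.
Since φ is multiplicative, φ(38019) = 2 · 18 · 22 · 28 = 22176.

22176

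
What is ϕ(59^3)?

201898

φ(59^3) = 59^3 − 59^2 = 205379 − 3481 = 201898.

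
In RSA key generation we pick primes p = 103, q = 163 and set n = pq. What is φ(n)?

For distinct primes, φ(pq) = (p−1)(q−1) = 102 × 162 = 16524.

16524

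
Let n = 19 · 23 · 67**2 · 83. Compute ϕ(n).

φ(162820519) = 162820519 · (1 − 1/19) · (1 − 1/23) · (1 − 1/67) · (1 − 1/83)
       = 162820519 · 2143152/2430157 = 143591184.

143591184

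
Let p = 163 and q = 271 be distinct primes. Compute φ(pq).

43740

For distinct primes, φ(pq) = (p−1)(q−1) = 162 × 270 = 43740.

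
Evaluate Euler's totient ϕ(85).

Factor 85: 85 = 5 · 17.
φ(85) = 85 · (1 − 1/5) · (1 − 1/17)
       = 85 · 64/85 = 64.

64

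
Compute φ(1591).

1512

Prime factorization: 1591 = 37 · 43.
φ(37) = 37 − 1 = 36.
φ(43) = 43 − 1 = 42.
Multiply: 36 · 42 = 1512.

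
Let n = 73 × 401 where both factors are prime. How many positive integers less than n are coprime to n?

φ(29273) = 29273 · (1 − 1/73) · (1 − 1/401)
       = 29273 · 28800/29273 = 28800.

28800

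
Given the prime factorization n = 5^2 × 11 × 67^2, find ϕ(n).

φ(1234475) = 1234475 · (1 − 1/5) · (1 − 1/11) · (1 − 1/67)
       = 1234475 · 2640/3685 = 884400.

884400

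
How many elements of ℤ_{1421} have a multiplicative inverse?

1176

Prime factorization: 1421 = 7**2 × 29.
φ(7^2) = 7^1·(7−1) = 7·6 = 42.
φ(29) = 29 − 1 = 28.
φ(1421) = 42 × 28 = 1176.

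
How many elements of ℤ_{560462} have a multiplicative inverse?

222264

Factor 560462: 560462 = 2 × 7^3 × 19 × 43.
φ(2) = 2 − 1 = 1.
φ(7^3) = 7^3 − 7^2 = 343 − 49 = 294.
φ(19) = 19 − 1 = 18.
φ(43) = 43 − 1 = 42.
φ(560462) = 1 × 294 × 18 × 42 = 222264.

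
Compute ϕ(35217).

Prime factorization: 35217 = 3^2 * 7 * 13 * 43.
φ(35217) = 35217 · (1 − 1/3) · (1 − 1/7) · (1 − 1/13) · (1 − 1/43)
       = 35217 · 6048/11739 = 18144.

18144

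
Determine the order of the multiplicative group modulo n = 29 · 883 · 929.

22917888

φ(23788903) = 23788903 · (1 − 1/29) · (1 − 1/883) · (1 − 1/929)
       = 23788903 · 22917888/23788903 = 22917888.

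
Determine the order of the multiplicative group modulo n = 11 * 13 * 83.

9840

φ(11) = 11 − 1 = 10.
φ(13) = 13 − 1 = 12.
φ(83) = 83 − 1 = 82.
Since φ is multiplicative, φ(11869) = 10 · 12 · 82 = 9840.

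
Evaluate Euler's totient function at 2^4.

8

φ(2^4) = 2^3·(2−1) = 8·1 = 8.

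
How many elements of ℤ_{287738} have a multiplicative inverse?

Prime factorization: 287738 = 2 · 11^2 · 29 · 41.
φ(2) = 2 − 1 = 1.
φ(11^2) = 11^1·(11−1) = 11·10 = 110.
φ(29) = 29 − 1 = 28.
φ(41) = 41 − 1 = 40.
φ(287738) = 1 × 110 × 28 × 40 = 123200.

123200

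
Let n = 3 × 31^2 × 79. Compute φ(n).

φ(3) = 3 − 1 = 2.
φ(31^2) = 31^1·(31−1) = 31·30 = 930.
φ(79) = 79 − 1 = 78.
Since φ is multiplicative, φ(227757) = 2 · 930 · 78 = 145080.

145080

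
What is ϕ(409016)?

188160

Prime factorization: 409016 = 2**3 * 29 * 41 * 43.
φ(409016) = 409016 · (1 − 1/2) · (1 − 1/29) · (1 − 1/41) · (1 − 1/43)
       = 409016 · 47040/102254 = 188160.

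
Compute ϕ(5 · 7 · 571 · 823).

11244960

φ(16447655) = 16447655 · (1 − 1/5) · (1 − 1/7) · (1 − 1/571) · (1 − 1/823)
       = 16447655 · 11244960/16447655 = 11244960.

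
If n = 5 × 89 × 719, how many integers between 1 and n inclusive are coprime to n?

252736

φ(5) = 5 − 1 = 4.
φ(89) = 89 − 1 = 88.
φ(719) = 719 − 1 = 718.
φ(319955) = 4 × 88 × 718 = 252736.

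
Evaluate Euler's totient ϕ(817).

756

817 = 19 · 43.
φ(817) = 817 · (1 − 1/19) · (1 − 1/43)
       = 817 · 756/817 = 756.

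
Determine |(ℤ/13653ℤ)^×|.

8640

13653 = 3^2 · 37 · 41.
φ(13653) = 13653 · (1 − 1/3) · (1 − 1/37) · (1 − 1/41)
       = 13653 · 2880/4551 = 8640.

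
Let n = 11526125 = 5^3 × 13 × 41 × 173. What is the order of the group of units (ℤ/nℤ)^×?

8256000

φ(5^3) = 5^2·(5−1) = 25·4 = 100.
φ(13) = 13 − 1 = 12.
φ(41) = 41 − 1 = 40.
φ(173) = 173 − 1 = 172.
Since φ is multiplicative, φ(11526125) = 100 · 12 · 40 · 172 = 8256000.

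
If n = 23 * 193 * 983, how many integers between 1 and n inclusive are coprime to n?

φ(23) = 23 − 1 = 22.
φ(193) = 193 − 1 = 192.
φ(983) = 983 − 1 = 982.
Since φ is multiplicative, φ(4363537) = 22 · 192 · 982 = 4147968.

4147968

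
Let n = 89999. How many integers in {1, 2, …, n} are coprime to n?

66528

First factor: 89999 = 7 × 13 × 23 × 43.
φ(89999) = 89999 · (1 − 1/7) · (1 − 1/13) · (1 − 1/23) · (1 − 1/43)
       = 89999 · 66528/89999 = 66528.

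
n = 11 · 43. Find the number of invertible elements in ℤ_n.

420

φ(11) = 11 − 1 = 10.
φ(43) = 43 − 1 = 42.
Multiply: 10 · 42 = 420.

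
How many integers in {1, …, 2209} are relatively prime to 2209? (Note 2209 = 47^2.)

2162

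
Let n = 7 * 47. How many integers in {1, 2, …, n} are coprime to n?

276

φ(329) = 329 · (1 − 1/7) · (1 − 1/47)
       = 329 · 276/329 = 276.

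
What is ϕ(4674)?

First factor: 4674 = 2 × 3 × 19 × 41.
φ(4674) = 4674 · (1 − 1/2) · (1 − 1/3) · (1 − 1/19) · (1 − 1/41)
       = 4674 · 1440/4674 = 1440.

1440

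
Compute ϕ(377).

336

First factor: 377 = 13 · 29.
φ(13) = 13 − 1 = 12.
φ(29) = 29 − 1 = 28.
Multiply: 12 · 28 = 336.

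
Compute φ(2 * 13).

φ(26) = 26 · (1 − 1/2) · (1 − 1/13)
       = 26 · 12/26 = 12.

12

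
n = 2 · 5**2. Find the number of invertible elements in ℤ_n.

φ(2) = 2 − 1 = 1.
φ(5^2) = 5^1·(5−1) = 5·4 = 20.
Since φ is multiplicative, φ(50) = 1 · 20 = 20.

20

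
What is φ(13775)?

Factor 13775: 13775 = 5^2 · 19 · 29.
φ(5^2) = 5^2 − 5^1 = 25 − 5 = 20.
φ(19) = 19 − 1 = 18.
φ(29) = 29 − 1 = 28.
φ(13775) = 20 × 18 × 28 = 10080.

10080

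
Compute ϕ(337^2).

113232

φ(113569) = 113569 · (1 − 1/337)
       = 113569 · 336/337 = 113232.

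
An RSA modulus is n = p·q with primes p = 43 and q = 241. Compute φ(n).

φ(43) = 43 − 1 = 42.
φ(241) = 241 − 1 = 240.
φ(10363) = 42 × 240 = 10080.

10080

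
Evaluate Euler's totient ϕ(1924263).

Factor 1924263: 1924263 = 3^3 * 11^2 * 19 * 31.
φ(3^3) = 3^2·(3−1) = 9·2 = 18.
φ(11^2) = 11^1·(11−1) = 11·10 = 110.
φ(19) = 19 − 1 = 18.
φ(31) = 31 − 1 = 30.
φ(1924263) = 18 × 110 × 18 × 30 = 1069200.

1069200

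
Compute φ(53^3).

φ(53^3) = 53^2·(53−1) = 2809·52 = 146068.

146068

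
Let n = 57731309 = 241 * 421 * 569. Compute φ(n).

φ(57731309) = 57731309 · (1 − 1/241) · (1 − 1/421) · (1 − 1/569)
       = 57731309 · 57254400/57731309 = 57254400.

57254400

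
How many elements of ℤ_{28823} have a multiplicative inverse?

25920

First factor: 28823 = 19 · 37 · 41.
φ(19) = 19 − 1 = 18.
φ(37) = 37 − 1 = 36.
φ(41) = 41 − 1 = 40.
φ(28823) = 18 × 36 × 40 = 25920.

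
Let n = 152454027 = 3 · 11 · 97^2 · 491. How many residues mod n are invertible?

φ(3) = 3 − 1 = 2.
φ(11) = 11 − 1 = 10.
φ(97^2) = 97^2 − 97^1 = 9409 − 97 = 9312.
φ(491) = 491 − 1 = 490.
Multiply: 2 · 10 · 9312 · 490 = 91257600.

91257600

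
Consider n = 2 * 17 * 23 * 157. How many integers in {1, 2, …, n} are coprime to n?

54912

φ(122774) = 122774 · (1 − 1/2) · (1 − 1/17) · (1 − 1/23) · (1 − 1/157)
       = 122774 · 54912/122774 = 54912.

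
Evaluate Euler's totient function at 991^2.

981090

φ(991^2) = 991^1·(991−1) = 991·990 = 981090.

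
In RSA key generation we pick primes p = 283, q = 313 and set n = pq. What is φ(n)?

φ(283) = 283 − 1 = 282.
φ(313) = 313 − 1 = 312.
φ(88579) = 282 × 312 = 87984.

87984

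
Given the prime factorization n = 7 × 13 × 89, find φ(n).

6336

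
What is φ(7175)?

4800

Factor 7175: 7175 = 5^2 · 7 · 41.
φ(5^2) = 5^2 − 5^1 = 25 − 5 = 20.
φ(7) = 7 − 1 = 6.
φ(41) = 41 − 1 = 40.
Since φ is multiplicative, φ(7175) = 20 · 6 · 40 = 4800.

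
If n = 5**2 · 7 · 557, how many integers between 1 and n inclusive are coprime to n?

φ(97475) = 97475 · (1 − 1/5) · (1 − 1/7) · (1 − 1/557)
       = 97475 · 13344/19495 = 66720.

66720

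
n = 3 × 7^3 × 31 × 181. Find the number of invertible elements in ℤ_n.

3175200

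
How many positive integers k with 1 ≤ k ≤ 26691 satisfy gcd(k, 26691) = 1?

26691 = 3 · 7 · 31 · 41.
φ(26691) = 26691 · (1 − 1/3) · (1 − 1/7) · (1 − 1/31) · (1 − 1/41)
       = 26691 · 14400/26691 = 14400.

14400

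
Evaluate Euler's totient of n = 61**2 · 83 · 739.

221488560

φ(228234977) = 228234977 · (1 − 1/61) · (1 − 1/83) · (1 − 1/739)
       = 228234977 · 3630960/3741557 = 221488560.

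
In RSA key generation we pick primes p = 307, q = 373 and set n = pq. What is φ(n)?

113832

φ(307) = 307 − 1 = 306.
φ(373) = 373 − 1 = 372.
φ(114511) = 306 × 372 = 113832.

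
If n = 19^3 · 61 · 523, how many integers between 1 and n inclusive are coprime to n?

203517360

φ(218822677) = 218822677 · (1 − 1/19) · (1 − 1/61) · (1 − 1/523)
       = 218822677 · 563760/606157 = 203517360.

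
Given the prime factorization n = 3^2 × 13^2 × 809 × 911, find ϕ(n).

688222080

φ(1120975479) = 1120975479 · (1 − 1/3) · (1 − 1/13) · (1 − 1/809) · (1 − 1/911)
       = 1120975479 · 17646720/28742961 = 688222080.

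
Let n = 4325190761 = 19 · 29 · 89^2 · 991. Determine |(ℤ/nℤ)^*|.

3907854720

φ(4325190761) = 4325190761 · (1 − 1/19) · (1 − 1/29) · (1 − 1/89) · (1 − 1/991)
       = 4325190761 · 43908480/48597649 = 3907854720.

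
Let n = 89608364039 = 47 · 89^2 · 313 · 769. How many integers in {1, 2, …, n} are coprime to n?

86326935552

φ(47) = 47 − 1 = 46.
φ(89^2) = 89^2 − 89^1 = 7921 − 89 = 7832.
φ(313) = 313 − 1 = 312.
φ(769) = 769 − 1 = 768.
Multiply: 46 · 7832 · 312 · 768 = 86326935552.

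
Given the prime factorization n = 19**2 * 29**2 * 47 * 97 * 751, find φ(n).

919755648000

φ(1039471836209) = 1039471836209 · (1 − 1/19) · (1 − 1/29) · (1 − 1/47) · (1 − 1/97) · (1 − 1/751)
       = 1039471836209 · 1669248000/1886518759 = 919755648000.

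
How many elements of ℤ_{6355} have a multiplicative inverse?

6355 = 5 · 31 · 41.
φ(5) = 5 − 1 = 4.
φ(31) = 31 − 1 = 30.
φ(41) = 41 − 1 = 40.
φ(6355) = 4 × 30 × 40 = 4800.

4800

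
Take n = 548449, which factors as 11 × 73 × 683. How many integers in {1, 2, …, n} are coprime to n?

491040

φ(11) = 11 − 1 = 10.
φ(73) = 73 − 1 = 72.
φ(683) = 683 − 1 = 682.
Since φ is multiplicative, φ(548449) = 10 · 72 · 682 = 491040.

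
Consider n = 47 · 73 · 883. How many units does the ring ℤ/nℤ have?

2921184

φ(3029573) = 3029573 · (1 − 1/47) · (1 − 1/73) · (1 − 1/883)
       = 3029573 · 2921184/3029573 = 2921184.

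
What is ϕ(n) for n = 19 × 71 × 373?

φ(503177) = 503177 · (1 − 1/19) · (1 − 1/71) · (1 − 1/373)
       = 503177 · 468720/503177 = 468720.

468720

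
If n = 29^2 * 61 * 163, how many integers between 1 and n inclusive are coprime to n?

7892640

φ(29^2) = 29^1·(29−1) = 29·28 = 812.
φ(61) = 61 − 1 = 60.
φ(163) = 163 − 1 = 162.
Multiply: 812 · 60 · 162 = 7892640.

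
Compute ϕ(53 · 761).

39520

φ(40333) = 40333 · (1 − 1/53) · (1 − 1/761)
       = 40333 · 39520/40333 = 39520.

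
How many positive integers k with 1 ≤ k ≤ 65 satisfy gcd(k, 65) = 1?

Factor 65: 65 = 5 · 13.
φ(65) = 65 · (1 − 1/5) · (1 − 1/13)
       = 65 · 48/65 = 48.

48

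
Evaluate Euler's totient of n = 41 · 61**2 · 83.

12004800

φ(41) = 41 − 1 = 40.
φ(61^2) = 61^2 − 61^1 = 3721 − 61 = 3660.
φ(83) = 83 − 1 = 82.
Multiply: 40 · 3660 · 82 = 12004800.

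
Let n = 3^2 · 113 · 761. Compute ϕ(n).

510720

φ(3^2) = 3^1·(3−1) = 3·2 = 6.
φ(113) = 113 − 1 = 112.
φ(761) = 761 − 1 = 760.
φ(773937) = 6 × 112 × 760 = 510720.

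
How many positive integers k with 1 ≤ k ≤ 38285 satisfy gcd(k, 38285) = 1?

38285 = 5 × 13 × 19 × 31.
φ(5) = 5 − 1 = 4.
φ(13) = 13 − 1 = 12.
φ(19) = 19 − 1 = 18.
φ(31) = 31 − 1 = 30.
Multiply: 4 · 12 · 18 · 30 = 25920.

25920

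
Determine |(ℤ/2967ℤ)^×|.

1848

Prime factorization: 2967 = 3 × 23 × 43.
φ(3) = 3 − 1 = 2.
φ(23) = 23 − 1 = 22.
φ(43) = 43 − 1 = 42.
Since φ is multiplicative, φ(2967) = 2 · 22 · 42 = 1848.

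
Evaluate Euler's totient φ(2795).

2016

First factor: 2795 = 5 × 13 × 43.
φ(5) = 5 − 1 = 4.
φ(13) = 13 − 1 = 12.
φ(43) = 43 − 1 = 42.
Since φ is multiplicative, φ(2795) = 4 · 12 · 42 = 2016.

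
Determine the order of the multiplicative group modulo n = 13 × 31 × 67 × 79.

φ(13) = 13 − 1 = 12.
φ(31) = 31 − 1 = 30.
φ(67) = 67 − 1 = 66.
φ(79) = 79 − 1 = 78.
Since φ is multiplicative, φ(2133079) = 12 · 30 · 66 · 78 = 1853280.

1853280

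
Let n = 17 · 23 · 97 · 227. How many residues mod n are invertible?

7636992

φ(8609429) = 8609429 · (1 − 1/17) · (1 − 1/23) · (1 − 1/97) · (1 − 1/227)
       = 8609429 · 7636992/8609429 = 7636992.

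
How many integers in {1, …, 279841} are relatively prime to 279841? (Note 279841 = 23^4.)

267674

φ(23^4) = 23^4 − 23^3 = 279841 − 12167 = 267674.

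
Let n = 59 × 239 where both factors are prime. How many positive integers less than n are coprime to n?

φ(pq) = (p−1)(q−1) = 58 · 238 = 13804.

13804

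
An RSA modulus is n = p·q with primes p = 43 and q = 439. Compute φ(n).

18396

φ(n) = (p − 1)(q − 1) = (43−1)(439−1) = 42·438 = 18396.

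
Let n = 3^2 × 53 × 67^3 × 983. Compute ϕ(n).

90773613216

φ(3^2) = 3^2 − 3^1 = 9 − 3 = 6.
φ(53) = 53 − 1 = 52.
φ(67^3) = 67^2·(67−1) = 4489·66 = 296274.
φ(983) = 983 − 1 = 982.
Since φ is multiplicative, φ(141025063833) = 6 · 52 · 296274 · 982 = 90773613216.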